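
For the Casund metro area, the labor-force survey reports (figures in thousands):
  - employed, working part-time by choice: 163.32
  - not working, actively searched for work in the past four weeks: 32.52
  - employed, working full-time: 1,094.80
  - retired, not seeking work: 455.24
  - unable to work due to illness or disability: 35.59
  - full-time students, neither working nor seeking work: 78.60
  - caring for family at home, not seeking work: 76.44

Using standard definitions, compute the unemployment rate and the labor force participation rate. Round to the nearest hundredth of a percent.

Unemployment rate ≈ 2.52%; labor force participation rate ≈ 66.65%.

Employed = 163.32 + 1,094.80 = 1,258.12 thousand.
Unemployed = 32.52 thousand.
Labor force = 1,258.12 + 32.52 = 1,290.64 thousand.
Not in labor force = 455.24 + 35.59 + 78.60 + 76.44 = 645.87 thousand (those not working and not actively searching are outside the labor force).
Civilian working-age population = 1,290.64 + 645.87 = 1,936.51 thousand.
Unemployment rate = 32.52 / 1,290.64 = 2.52%.
Labor force participation rate = 1,290.64 / 1,936.51 = 66.65%.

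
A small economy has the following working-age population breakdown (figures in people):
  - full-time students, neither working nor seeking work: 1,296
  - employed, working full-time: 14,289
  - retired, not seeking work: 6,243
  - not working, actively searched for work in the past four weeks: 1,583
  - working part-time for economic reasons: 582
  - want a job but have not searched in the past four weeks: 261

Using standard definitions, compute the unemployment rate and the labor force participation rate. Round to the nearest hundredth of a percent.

Employed = 14,289 + 582 = 14,871 (anyone who worked, including part-time for economic reasons, counts as employed).
Unemployed = 1,583.
Labor force = 14,871 + 1,583 = 16,454.
Not in labor force = 1,296 + 6,243 + 261 = 7,800 (those not working and not actively searching are outside the labor force — including those who want a job but have given up searching).
Civilian working-age population = 16,454 + 7,800 = 24,254.
Unemployment rate = 1,583 / 16,454 = 9.62%.
Labor force participation rate = 16,454 / 24,254 = 67.84%.

Unemployment rate ≈ 9.62%; labor force participation rate ≈ 67.84%.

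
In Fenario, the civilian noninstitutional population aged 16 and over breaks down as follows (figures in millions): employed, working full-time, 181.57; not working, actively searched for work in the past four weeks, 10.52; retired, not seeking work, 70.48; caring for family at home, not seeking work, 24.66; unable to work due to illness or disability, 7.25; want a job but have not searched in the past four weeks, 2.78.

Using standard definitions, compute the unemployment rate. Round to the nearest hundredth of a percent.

Unemployment rate ≈ 5.48%.

Employed = 181.57 million.
Unemployed = 10.52 million.
Labor force = 181.57 + 10.52 = 192.09 million.
Unemployment rate = 10.52 / 192.09 = 5.48%.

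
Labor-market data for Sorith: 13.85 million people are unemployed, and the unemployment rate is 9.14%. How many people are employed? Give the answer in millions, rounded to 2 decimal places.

About 137.68 million are employed.

Labor force = U / u = 13.85 / 0.0914 ≈ 151.53 million.
Employed = labor force − unemployed = 151.53 − 13.85 = 137.68 million.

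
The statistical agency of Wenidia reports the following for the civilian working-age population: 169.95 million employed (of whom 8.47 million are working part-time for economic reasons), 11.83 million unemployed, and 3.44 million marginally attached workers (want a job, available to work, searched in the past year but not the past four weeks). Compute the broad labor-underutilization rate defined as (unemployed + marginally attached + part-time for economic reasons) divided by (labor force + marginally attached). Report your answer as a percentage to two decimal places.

Broad underutilization rate ≈ 12.82%.

Labor force = 169.95 + 11.83 = 181.78 million.
Numerator = 11.83 + 3.44 + 8.47 = 23.74 million.
Denominator = 181.78 + 3.44 = 185.22 million.
Broad rate = 23.74 / 185.22 = 12.82%.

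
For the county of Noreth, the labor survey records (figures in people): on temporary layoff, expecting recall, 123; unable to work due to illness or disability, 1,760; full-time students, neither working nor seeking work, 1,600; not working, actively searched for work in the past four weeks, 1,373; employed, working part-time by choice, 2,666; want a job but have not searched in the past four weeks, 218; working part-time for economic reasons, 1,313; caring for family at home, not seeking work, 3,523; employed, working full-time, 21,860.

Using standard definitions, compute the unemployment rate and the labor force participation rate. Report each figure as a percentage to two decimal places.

Employed = 2,666 + 1,313 + 21,860 = 25,839 (anyone who worked, including part-time for economic reasons, counts as employed).
Unemployed = 123 + 1,373 = 1,496 (jobless and actively searching, or on temporary layoff).
Labor force = 25,839 + 1,496 = 27,335.
Not in labor force = 1,760 + 1,600 + 218 + 3,523 = 7,101 (those not working and not actively searching are outside the labor force — including those who want a job but have given up searching).
Civilian working-age population = 27,335 + 7,101 = 34,436.
Unemployment rate = 1,496 / 27,335 = 5.47%.
Labor force participation rate = 27,335 / 34,436 = 79.38%.

Unemployment rate ≈ 5.47%; labor force participation rate ≈ 79.38%.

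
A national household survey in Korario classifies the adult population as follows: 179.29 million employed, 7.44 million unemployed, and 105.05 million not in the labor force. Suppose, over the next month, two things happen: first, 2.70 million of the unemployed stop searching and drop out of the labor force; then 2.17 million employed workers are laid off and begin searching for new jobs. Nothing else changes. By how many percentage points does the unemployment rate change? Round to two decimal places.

Initially, labor force = 179.29 + 7.44 = 186.73 million, so u = 7.44/186.73 = 3.98%.
After the first change, unemployed and labor force both fall by 2.70 → E = 179.29, U = 4.74, labor force = 184.03 million.
After the second change, employed falls and unemployed rises by 2.17; labor force unchanged → E = 177.12, U = 6.91, labor force = 184.03 million.
New unemployment rate = 6.91 / 184.03 = 3.75%.
Change = 3.75% − 3.98% = −0.23 percentage points.

The unemployment rate changes by −0.23 percentage points.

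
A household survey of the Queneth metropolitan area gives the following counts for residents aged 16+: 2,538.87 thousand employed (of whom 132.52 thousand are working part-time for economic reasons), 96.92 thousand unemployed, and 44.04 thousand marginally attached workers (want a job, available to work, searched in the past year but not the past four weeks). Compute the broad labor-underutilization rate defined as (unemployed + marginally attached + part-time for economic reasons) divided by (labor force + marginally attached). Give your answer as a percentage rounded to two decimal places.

Broad underutilization rate ≈ 10.21%.

Labor force = 2,538.87 + 96.92 = 2,635.79 thousand.
Numerator = 96.92 + 44.04 + 132.52 = 273.48 thousand.
Denominator = 2,635.79 + 44.04 = 2,679.83 thousand.
Broad rate = 273.48 / 2,679.83 = 10.21%.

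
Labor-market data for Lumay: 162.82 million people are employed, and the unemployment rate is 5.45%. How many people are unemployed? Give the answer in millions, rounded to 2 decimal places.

Let U be the number unemployed. The labor force is E + U, and U/(E+U) = 0.0545.
So U = 0.0545 × 162.82 / (1 − 0.0545) = 8.8737 / 0.9455 ≈ 9.39 million.

About 9.39 million are unemployed.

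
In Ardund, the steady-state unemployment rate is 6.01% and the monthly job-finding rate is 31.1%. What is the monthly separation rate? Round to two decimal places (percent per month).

Separation rate ≈ 1.99% per month.

From u* = s/(s+f): s = u·f/(1−u).
s = 0.0601 × 31.1 / (1 − 0.0601) = 1.8691 / 0.9399 ≈ 1.99% per month.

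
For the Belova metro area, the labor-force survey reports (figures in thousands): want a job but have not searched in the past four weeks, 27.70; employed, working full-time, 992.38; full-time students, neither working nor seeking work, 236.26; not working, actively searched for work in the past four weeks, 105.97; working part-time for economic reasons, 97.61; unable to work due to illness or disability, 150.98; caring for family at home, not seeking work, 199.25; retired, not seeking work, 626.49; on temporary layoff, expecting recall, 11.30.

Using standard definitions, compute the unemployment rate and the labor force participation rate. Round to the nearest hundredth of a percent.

Employed = 992.38 + 97.61 = 1,089.99 thousand (anyone who worked, including part-time for economic reasons, counts as employed).
Unemployed = 105.97 + 11.30 = 117.27 thousand (jobless and actively searching, or on temporary layoff).
Labor force = 1,089.99 + 117.27 = 1,207.26 thousand.
Not in labor force = 27.70 + 236.26 + 150.98 + 199.25 + 626.49 = 1,240.68 thousand (those not working and not actively searching are outside the labor force — including those who want a job but have given up searching).
Civilian working-age population = 1,207.26 + 1,240.68 = 2,447.94 thousand.
Unemployment rate = 117.27 / 1,207.26 = 9.71%.
Labor force participation rate = 1,207.26 / 2,447.94 = 49.32%.

Unemployment rate ≈ 9.71%; labor force participation rate ≈ 49.32%.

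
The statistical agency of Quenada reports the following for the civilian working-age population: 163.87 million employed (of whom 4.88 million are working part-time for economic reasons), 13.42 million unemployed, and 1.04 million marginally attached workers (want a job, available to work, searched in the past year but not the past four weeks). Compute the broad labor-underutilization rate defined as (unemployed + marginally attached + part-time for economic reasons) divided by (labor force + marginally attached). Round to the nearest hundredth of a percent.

Broad underutilization rate ≈ 10.85%.

Labor force = 163.87 + 13.42 = 177.29 million.
Numerator = 13.42 + 1.04 + 4.88 = 19.34 million.
Denominator = 177.29 + 1.04 = 178.33 million.
Broad rate = 19.34 / 178.33 = 10.85%.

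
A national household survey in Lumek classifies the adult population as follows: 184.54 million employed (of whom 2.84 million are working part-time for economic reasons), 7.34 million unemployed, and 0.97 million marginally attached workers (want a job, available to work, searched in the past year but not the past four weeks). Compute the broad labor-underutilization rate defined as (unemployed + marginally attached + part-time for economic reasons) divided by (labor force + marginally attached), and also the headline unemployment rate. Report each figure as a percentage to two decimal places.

Labor force = 184.54 + 7.34 = 191.88 million.
Numerator = 7.34 + 0.97 + 2.84 = 11.15 million.
Denominator = 191.88 + 0.97 = 192.85 million.
Broad rate = 11.15 / 192.85 = 5.78%.
Headline unemployment rate = 7.34 / 191.88 = 3.83%.

Broad underutilization rate ≈ 5.78%; headline unemployment rate ≈ 3.83%.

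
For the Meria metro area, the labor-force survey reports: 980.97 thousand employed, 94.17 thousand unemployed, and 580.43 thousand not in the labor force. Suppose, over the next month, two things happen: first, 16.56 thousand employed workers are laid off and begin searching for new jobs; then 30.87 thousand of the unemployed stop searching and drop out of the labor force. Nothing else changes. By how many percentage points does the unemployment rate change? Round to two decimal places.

The unemployment rate changes by −1.11 percentage points.

Initially, labor force = 980.97 + 94.17 = 1,075.14 thousand, so u = 94.17/1,075.14 = 8.76%.
After the first change, employed falls and unemployed rises by 16.56; labor force unchanged → E = 964.41, U = 110.73, labor force = 1,075.14 thousand.
After the second change, unemployed and labor force both fall by 30.87 → E = 964.41, U = 79.86, labor force = 1,044.27 thousand.
New unemployment rate = 79.86 / 1,044.27 = 7.65%.
Change = 7.65% − 8.76% = −1.11 percentage points.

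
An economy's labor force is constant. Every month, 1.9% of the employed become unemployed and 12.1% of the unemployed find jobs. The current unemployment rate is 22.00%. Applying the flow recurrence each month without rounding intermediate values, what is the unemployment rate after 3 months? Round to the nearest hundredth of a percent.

With a fixed labor force, u_{t+1} = u_t + s·(1−u_t) − f·u_t = u_t·(1−s−f) + s.
Here 1−s−f = 0.860 and s = 0.019.
u_1 = 0.220000 × 0.860 + 0.019 = 0.208200.
u_2 = 0.208200 × 0.860 + 0.019 = 0.198052.
u_3 = 0.198052 × 0.860 + 0.019 = 0.189325.

Unemployment rate after three months ≈ 18.93%.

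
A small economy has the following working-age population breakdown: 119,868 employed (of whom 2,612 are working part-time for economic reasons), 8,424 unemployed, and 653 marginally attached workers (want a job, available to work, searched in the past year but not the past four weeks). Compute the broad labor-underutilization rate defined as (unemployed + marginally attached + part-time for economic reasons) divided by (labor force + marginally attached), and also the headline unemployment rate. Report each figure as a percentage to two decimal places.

Broad underutilization rate ≈ 9.07%; headline unemployment rate ≈ 6.57%.

Labor force = 119,868 + 8,424 = 128,292.
Numerator = 8,424 + 653 + 2,612 = 11,689.
Denominator = 128,292 + 653 = 128,945.
Broad rate = 11,689 / 128,945 = 9.07%.
Headline unemployment rate = 8,424 / 128,292 = 6.57%.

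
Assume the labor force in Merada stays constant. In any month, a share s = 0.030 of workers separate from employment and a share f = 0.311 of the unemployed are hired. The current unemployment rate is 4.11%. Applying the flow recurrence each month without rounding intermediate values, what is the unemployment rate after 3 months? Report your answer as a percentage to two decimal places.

With a fixed labor force, u_{t+1} = u_t + s·(1−u_t) − f·u_t = u_t·(1−s−f) + s.
Here 1−s−f = 0.659 and s = 0.030.
u_1 = 0.041100 × 0.659 + 0.030 = 0.057085.
u_2 = 0.057085 × 0.659 + 0.030 = 0.067619.
u_3 = 0.067619 × 0.659 + 0.030 = 0.074561.

Unemployment rate after three months ≈ 7.46%.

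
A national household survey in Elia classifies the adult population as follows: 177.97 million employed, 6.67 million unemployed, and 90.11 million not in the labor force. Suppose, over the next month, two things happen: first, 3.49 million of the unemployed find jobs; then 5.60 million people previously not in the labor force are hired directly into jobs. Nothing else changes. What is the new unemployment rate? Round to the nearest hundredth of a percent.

New unemployment rate ≈ 1.67%.

Initially, labor force = 177.97 + 6.67 = 184.64 million, so u = 6.67/184.64 = 3.61%.
After the first change, unemployed falls and employed rises by 3.49; labor force unchanged → E = 181.46, U = 3.18, labor force = 184.64 million.
After the second change, employed and labor force both rise by 5.60; unemployed unchanged → E = 187.06, U = 3.18, labor force = 190.24 million.
New unemployment rate = 3.18 / 190.24 = 1.67%.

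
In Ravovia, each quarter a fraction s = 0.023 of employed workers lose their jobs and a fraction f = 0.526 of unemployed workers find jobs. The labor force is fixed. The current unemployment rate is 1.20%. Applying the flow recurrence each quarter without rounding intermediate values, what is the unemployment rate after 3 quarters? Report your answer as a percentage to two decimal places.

Unemployment rate after three quarters ≈ 3.92%.

With a fixed labor force, u_{t+1} = u_t + s·(1−u_t) − f·u_t = u_t·(1−s−f) + s.
Here 1−s−f = 0.451 and s = 0.023.
u_1 = 0.012000 × 0.451 + 0.023 = 0.028412.
u_2 = 0.028412 × 0.451 + 0.023 = 0.035814.
u_3 = 0.035814 × 0.451 + 0.023 = 0.039152.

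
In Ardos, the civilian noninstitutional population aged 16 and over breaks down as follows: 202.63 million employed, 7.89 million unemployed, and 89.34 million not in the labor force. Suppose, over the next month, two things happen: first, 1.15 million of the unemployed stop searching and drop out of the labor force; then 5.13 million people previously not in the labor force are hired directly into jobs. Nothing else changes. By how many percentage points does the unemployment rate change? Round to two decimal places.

Initially, labor force = 202.63 + 7.89 = 210.52 million, so u = 7.89/210.52 = 3.75%.
After the first change, unemployed and labor force both fall by 1.15 → E = 202.63, U = 6.74, labor force = 209.37 million.
After the second change, employed and labor force both rise by 5.13; unemployed unchanged → E = 207.76, U = 6.74, labor force = 214.50 million.
New unemployment rate = 6.74 / 214.50 = 3.14%.
Change = 3.14% − 3.75% = −0.61 percentage points.

The unemployment rate changes by −0.61 percentage points.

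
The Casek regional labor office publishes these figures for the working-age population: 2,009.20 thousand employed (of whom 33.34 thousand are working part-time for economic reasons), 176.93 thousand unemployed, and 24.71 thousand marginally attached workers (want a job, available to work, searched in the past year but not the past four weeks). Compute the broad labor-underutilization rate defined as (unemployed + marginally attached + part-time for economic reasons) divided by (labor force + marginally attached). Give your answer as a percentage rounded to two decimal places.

Labor force = 2,009.20 + 176.93 = 2,186.13 thousand.
Numerator = 176.93 + 24.71 + 33.34 = 234.98 thousand.
Denominator = 2,186.13 + 24.71 = 2,210.84 thousand.
Broad rate = 234.98 / 2,210.84 = 10.63%.

Broad underutilization rate ≈ 10.63%.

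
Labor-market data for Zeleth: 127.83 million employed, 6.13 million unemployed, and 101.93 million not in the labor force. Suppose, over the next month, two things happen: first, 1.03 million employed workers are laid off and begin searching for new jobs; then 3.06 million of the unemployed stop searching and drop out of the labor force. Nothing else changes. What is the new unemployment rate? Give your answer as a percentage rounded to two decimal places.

Initially, labor force = 127.83 + 6.13 = 133.96 million, so u = 6.13/133.96 = 4.58%.
After the first change, employed falls and unemployed rises by 1.03; labor force unchanged → E = 126.80, U = 7.16, labor force = 133.96 million.
After the second change, unemployed and labor force both fall by 3.06 → E = 126.80, U = 4.10, labor force = 130.90 million.
New unemployment rate = 4.10 / 130.90 = 3.13%.

New unemployment rate ≈ 3.13%.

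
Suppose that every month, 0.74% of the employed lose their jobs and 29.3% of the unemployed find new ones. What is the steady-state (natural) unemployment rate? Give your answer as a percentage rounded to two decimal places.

At steady state the flows balance: s·E = f·U, so U/(E+U) = s/(s+f).
u* = 0.74 / (0.74 + 29.3) = 0.74 / 30.04 = 2.46%.

Steady-state unemployment rate ≈ 2.46%.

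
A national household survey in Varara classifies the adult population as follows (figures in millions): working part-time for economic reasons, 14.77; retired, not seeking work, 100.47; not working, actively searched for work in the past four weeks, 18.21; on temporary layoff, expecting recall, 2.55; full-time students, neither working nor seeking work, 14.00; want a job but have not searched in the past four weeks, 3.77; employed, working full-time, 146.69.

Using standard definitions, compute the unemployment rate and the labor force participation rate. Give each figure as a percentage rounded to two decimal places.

Employed = 14.77 + 146.69 = 161.46 million (anyone who worked, including part-time for economic reasons, counts as employed).
Unemployed = 18.21 + 2.55 = 20.76 million (jobless and actively searching, or on temporary layoff).
Labor force = 161.46 + 20.76 = 182.22 million.
Not in labor force = 100.47 + 14.00 + 3.77 = 118.24 million (those not working and not actively searching are outside the labor force — including those who want a job but have given up searching).
Civilian working-age population = 182.22 + 118.24 = 300.46 million.
Unemployment rate = 20.76 / 182.22 = 11.39%.
Labor force participation rate = 182.22 / 300.46 = 60.65%.

Unemployment rate ≈ 11.39%; labor force participation rate ≈ 60.65%.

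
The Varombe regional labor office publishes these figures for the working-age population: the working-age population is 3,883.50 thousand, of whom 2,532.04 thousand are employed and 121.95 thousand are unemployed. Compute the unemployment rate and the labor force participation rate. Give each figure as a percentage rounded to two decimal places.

Unemployment rate ≈ 4.59%; labor force participation rate ≈ 68.34%.

Labor force = employed + unemployed = 2,532.04 + 121.95 = 2,653.99 thousand.
Unemployment rate = 121.95 / 2,653.99 = 4.59%.
Labor force participation rate = 2,653.99 / 3,883.50 = 68.34%.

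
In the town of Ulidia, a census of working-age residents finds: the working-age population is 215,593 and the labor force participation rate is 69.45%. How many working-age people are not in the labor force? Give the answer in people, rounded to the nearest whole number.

Share not in the labor force = 1 − 0.6945 = 0.3055.
Not in labor force = 0.3055 × 215,593 ≈ 65,864.

About 65,864 are not in the labor force.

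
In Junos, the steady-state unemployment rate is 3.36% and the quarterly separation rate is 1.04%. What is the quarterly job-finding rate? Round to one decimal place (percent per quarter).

From u* = s/(s+f): f = s·(1−u)/u.
f = 1.04 × (1 − 0.0336) / 0.0336 = 1.0051 / 0.0336 ≈ 29.9% per quarter.

Job-finding rate ≈ 29.9% per quarter.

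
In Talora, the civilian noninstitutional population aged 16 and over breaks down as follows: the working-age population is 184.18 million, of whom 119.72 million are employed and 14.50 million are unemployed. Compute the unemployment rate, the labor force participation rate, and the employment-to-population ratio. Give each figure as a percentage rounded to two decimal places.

Unemployment rate ≈ 10.80%; labor force participation rate ≈ 72.87%; employment-population ratio ≈ 65.00%.

Labor force = employed + unemployed = 119.72 + 14.50 = 134.22 million.
Unemployment rate = 14.50 / 134.22 = 10.80%.
Labor force participation rate = 134.22 / 184.18 = 72.87%.
Employment-population ratio = 119.72 / 184.18 = 65.00%.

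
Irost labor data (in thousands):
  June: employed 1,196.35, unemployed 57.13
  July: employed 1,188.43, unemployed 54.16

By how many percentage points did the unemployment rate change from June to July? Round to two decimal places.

The unemployment rate changed by −0.20 percentage points.

June: labor force = 1,196.35 + 57.13 = 1,253.48; u = 57.13/1,253.48 = 4.56%.
July: labor force = 1,188.43 + 54.16 = 1,242.59; u = 54.16/1,242.59 = 4.36%.
Change = 4.36% − 4.56% = −0.20 pp.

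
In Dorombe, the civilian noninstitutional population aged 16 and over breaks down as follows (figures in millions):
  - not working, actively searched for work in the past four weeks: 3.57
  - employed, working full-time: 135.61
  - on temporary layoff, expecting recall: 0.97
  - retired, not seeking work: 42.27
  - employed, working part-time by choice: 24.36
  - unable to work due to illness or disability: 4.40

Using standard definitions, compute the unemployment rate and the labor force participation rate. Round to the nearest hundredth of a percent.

Employed = 135.61 + 24.36 = 159.97 million.
Unemployed = 3.57 + 0.97 = 4.54 million (jobless and actively searching, or on temporary layoff).
Labor force = 159.97 + 4.54 = 164.51 million.
Not in labor force = 42.27 + 4.40 = 46.67 million (those not working and not actively searching are outside the labor force).
Civilian working-age population = 164.51 + 46.67 = 211.18 million.
Unemployment rate = 4.54 / 164.51 = 2.76%.
Labor force participation rate = 164.51 / 211.18 = 77.90%.

Unemployment rate ≈ 2.76%; labor force participation rate ≈ 77.90%.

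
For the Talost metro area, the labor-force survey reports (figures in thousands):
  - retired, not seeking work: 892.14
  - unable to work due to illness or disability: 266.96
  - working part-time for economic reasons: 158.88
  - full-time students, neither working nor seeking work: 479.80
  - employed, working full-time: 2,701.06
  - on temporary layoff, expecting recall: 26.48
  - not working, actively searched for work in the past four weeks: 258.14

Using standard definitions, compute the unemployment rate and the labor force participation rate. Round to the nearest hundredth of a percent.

Employed = 158.88 + 2,701.06 = 2,859.94 thousand (anyone who worked, including part-time for economic reasons, counts as employed).
Unemployed = 26.48 + 258.14 = 284.62 thousand (jobless and actively searching, or on temporary layoff).
Labor force = 2,859.94 + 284.62 = 3,144.56 thousand.
Not in labor force = 892.14 + 266.96 + 479.80 = 1,638.90 thousand (those not working and not actively searching are outside the labor force).
Civilian working-age population = 3,144.56 + 1,638.90 = 4,783.46 thousand.
Unemployment rate = 284.62 / 3,144.56 = 9.05%.
Labor force participation rate = 3,144.56 / 4,783.46 = 65.74%.

Unemployment rate ≈ 9.05%; labor force participation rate ≈ 65.74%.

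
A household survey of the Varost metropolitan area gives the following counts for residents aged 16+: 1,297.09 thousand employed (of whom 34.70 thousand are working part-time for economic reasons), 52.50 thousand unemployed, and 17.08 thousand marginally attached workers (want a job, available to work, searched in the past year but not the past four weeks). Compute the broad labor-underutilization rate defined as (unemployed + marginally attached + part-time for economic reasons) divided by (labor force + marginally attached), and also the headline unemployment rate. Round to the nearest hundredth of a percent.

Labor force = 1,297.09 + 52.50 = 1,349.59 thousand.
Numerator = 52.50 + 17.08 + 34.70 = 104.28 thousand.
Denominator = 1,349.59 + 17.08 = 1,366.67 thousand.
Broad rate = 104.28 / 1,366.67 = 7.63%.
Headline unemployment rate = 52.50 / 1,349.59 = 3.89%.

Broad underutilization rate ≈ 7.63%; headline unemployment rate ≈ 3.89%.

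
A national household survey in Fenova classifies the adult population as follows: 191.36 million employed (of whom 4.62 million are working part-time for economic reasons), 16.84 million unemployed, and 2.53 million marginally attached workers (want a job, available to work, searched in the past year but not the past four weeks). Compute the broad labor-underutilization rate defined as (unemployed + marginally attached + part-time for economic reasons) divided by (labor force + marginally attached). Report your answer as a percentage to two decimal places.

Labor force = 191.36 + 16.84 = 208.20 million.
Numerator = 16.84 + 2.53 + 4.62 = 23.99 million.
Denominator = 208.20 + 2.53 = 210.73 million.
Broad rate = 23.99 / 210.73 = 11.38%.

Broad underutilization rate ≈ 11.38%.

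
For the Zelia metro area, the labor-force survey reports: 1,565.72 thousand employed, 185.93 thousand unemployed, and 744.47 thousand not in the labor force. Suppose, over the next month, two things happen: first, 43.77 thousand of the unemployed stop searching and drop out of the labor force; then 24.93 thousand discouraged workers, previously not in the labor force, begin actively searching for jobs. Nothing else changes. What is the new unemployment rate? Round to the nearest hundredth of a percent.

New unemployment rate ≈ 9.64%.

Initially, labor force = 1,565.72 + 185.93 = 1,751.65 thousand, so u = 185.93/1,751.65 = 10.61%.
After the first change, unemployed and labor force both fall by 43.77 → E = 1,565.72, U = 142.16, labor force = 1,707.88 thousand.
After the second change, unemployed and labor force both rise by 24.93 → E = 1,565.72, U = 167.09, labor force = 1,732.81 thousand.
New unemployment rate = 167.09 / 1,732.81 = 9.64%.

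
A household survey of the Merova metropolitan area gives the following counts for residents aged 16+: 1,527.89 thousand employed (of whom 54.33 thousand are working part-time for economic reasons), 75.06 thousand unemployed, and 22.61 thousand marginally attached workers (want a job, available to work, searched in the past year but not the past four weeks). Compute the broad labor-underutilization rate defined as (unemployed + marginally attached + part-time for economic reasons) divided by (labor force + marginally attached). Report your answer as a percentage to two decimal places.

Broad underutilization rate ≈ 9.35%.

Labor force = 1,527.89 + 75.06 = 1,602.95 thousand.
Numerator = 75.06 + 22.61 + 54.33 = 152.00 thousand.
Denominator = 1,602.95 + 22.61 = 1,625.56 thousand.
Broad rate = 152.00 / 1,625.56 = 9.35%.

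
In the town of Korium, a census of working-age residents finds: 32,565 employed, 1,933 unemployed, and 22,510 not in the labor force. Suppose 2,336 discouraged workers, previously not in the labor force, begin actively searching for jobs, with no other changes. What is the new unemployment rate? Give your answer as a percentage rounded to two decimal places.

Initially, labor force = 32,565 + 1,933 = 34,498, so u = 1,933/34,498 = 5.60%.
After the change, unemployed and labor force both rise by 2,336 → E = 32,565, U = 4,269, labor force = 36,834.
New unemployment rate = 4,269 / 36,834 = 11.59%.

New unemployment rate ≈ 11.59%.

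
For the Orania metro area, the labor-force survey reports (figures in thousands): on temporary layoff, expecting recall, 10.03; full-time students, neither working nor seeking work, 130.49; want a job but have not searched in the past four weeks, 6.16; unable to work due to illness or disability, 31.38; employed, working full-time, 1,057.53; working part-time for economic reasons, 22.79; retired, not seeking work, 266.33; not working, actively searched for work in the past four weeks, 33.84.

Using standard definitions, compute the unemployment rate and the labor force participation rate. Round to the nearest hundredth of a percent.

Employed = 1,057.53 + 22.79 = 1,080.32 thousand (anyone who worked, including part-time for economic reasons, counts as employed).
Unemployed = 10.03 + 33.84 = 43.87 thousand (jobless and actively searching, or on temporary layoff).
Labor force = 1,080.32 + 43.87 = 1,124.19 thousand.
Not in labor force = 130.49 + 6.16 + 31.38 + 266.33 = 434.36 thousand (those not working and not actively searching are outside the labor force — including those who want a job but have given up searching).
Civilian working-age population = 1,124.19 + 434.36 = 1,558.55 thousand.
Unemployment rate = 43.87 / 1,124.19 = 3.90%.
Labor force participation rate = 1,124.19 / 1,558.55 = 72.13%.

Unemployment rate ≈ 3.90%; labor force participation rate ≈ 72.13%.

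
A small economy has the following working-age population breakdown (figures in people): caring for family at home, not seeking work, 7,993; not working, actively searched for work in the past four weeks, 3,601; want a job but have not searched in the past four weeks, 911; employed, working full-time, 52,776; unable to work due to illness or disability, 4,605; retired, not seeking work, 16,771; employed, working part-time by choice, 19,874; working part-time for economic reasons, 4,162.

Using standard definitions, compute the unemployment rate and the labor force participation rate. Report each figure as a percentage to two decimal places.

Employed = 52,776 + 19,874 + 4,162 = 76,812 (anyone who worked, including part-time for economic reasons, counts as employed).
Unemployed = 3,601.
Labor force = 76,812 + 3,601 = 80,413.
Not in labor force = 7,993 + 911 + 4,605 + 16,771 = 30,280 (those not working and not actively searching are outside the labor force — including those who want a job but have given up searching).
Civilian working-age population = 80,413 + 30,280 = 110,693.
Unemployment rate = 3,601 / 80,413 = 4.48%.
Labor force participation rate = 80,413 / 110,693 = 72.65%.

Unemployment rate ≈ 4.48%; labor force participation rate ≈ 72.65%.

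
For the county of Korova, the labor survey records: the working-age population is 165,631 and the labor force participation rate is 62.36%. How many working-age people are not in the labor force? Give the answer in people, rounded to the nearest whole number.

Share not in the labor force = 1 − 0.6236 = 0.3764.
Not in labor force = 0.3764 × 165,631 ≈ 62,344.

About 62,344 are not in the labor force.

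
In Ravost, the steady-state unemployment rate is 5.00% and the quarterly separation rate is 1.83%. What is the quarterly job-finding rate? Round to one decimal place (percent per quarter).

From u* = s/(s+f): f = s·(1−u)/u.
f = 1.83 × (1 − 0.0500) / 0.0500 = 1.7385 / 0.0500 ≈ 34.8% per quarter.

Job-finding rate ≈ 34.8% per quarter.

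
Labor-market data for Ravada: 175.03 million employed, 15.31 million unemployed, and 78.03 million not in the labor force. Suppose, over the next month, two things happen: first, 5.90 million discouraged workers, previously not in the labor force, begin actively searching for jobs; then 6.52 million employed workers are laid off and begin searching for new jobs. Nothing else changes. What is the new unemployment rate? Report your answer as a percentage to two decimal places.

Initially, labor force = 175.03 + 15.31 = 190.34 million, so u = 15.31/190.34 = 8.04%.
After the first change, unemployed and labor force both rise by 5.90 → E = 175.03, U = 21.21, labor force = 196.24 million.
After the second change, employed falls and unemployed rises by 6.52; labor force unchanged → E = 168.51, U = 27.73, labor force = 196.24 million.
New unemployment rate = 27.73 / 196.24 = 14.13%.

New unemployment rate ≈ 14.13%.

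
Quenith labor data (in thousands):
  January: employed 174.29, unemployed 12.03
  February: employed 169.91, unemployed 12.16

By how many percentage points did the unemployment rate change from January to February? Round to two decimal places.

The unemployment rate changed by +0.22 percentage points.

January: labor force = 174.29 + 12.03 = 186.32; u = 12.03/186.32 = 6.46%.
February: labor force = 169.91 + 12.16 = 182.07; u = 12.16/182.07 = 6.68%.
Change = 6.68% − 6.46% = +0.22 pp.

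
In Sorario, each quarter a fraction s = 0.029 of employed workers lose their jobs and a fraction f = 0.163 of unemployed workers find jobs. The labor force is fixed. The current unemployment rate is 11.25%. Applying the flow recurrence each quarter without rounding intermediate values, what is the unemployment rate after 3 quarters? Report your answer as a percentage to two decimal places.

Unemployment rate after three quarters ≈ 13.07%.

With a fixed labor force, u_{t+1} = u_t + s·(1−u_t) − f·u_t = u_t·(1−s−f) + s.
Here 1−s−f = 0.808 and s = 0.029.
u_1 = 0.112500 × 0.808 + 0.029 = 0.119900.
u_2 = 0.119900 × 0.808 + 0.029 = 0.125879.
u_3 = 0.125879 × 0.808 + 0.029 = 0.130710.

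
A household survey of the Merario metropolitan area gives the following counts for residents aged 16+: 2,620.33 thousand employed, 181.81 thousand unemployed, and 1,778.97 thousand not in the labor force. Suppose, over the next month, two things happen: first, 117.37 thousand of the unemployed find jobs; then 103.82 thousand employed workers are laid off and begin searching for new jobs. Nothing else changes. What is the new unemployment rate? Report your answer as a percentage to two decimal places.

New unemployment rate ≈ 6.00%.

Initially, labor force = 2,620.33 + 181.81 = 2,802.14 thousand, so u = 181.81/2,802.14 = 6.49%.
After the first change, unemployed falls and employed rises by 117.37; labor force unchanged → E = 2,737.70, U = 64.44, labor force = 2,802.14 thousand.
After the second change, employed falls and unemployed rises by 103.82; labor force unchanged → E = 2,633.88, U = 168.26, labor force = 2,802.14 thousand.
New unemployment rate = 168.26 / 2,802.14 = 6.00%.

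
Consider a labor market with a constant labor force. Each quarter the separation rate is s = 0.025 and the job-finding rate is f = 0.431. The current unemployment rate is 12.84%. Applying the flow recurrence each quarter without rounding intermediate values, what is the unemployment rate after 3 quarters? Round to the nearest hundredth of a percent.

Unemployment rate after three quarters ≈ 6.67%.

With a fixed labor force, u_{t+1} = u_t + s·(1−u_t) − f·u_t = u_t·(1−s−f) + s.
Here 1−s−f = 0.544 and s = 0.025.
u_1 = 0.128400 × 0.544 + 0.025 = 0.094850.
u_2 = 0.094850 × 0.544 + 0.025 = 0.076598.
u_3 = 0.076598 × 0.544 + 0.025 = 0.066669.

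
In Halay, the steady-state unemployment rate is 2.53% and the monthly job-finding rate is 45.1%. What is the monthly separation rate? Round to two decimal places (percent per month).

From u* = s/(s+f): s = u·f/(1−u).
s = 0.0253 × 45.1 / (1 − 0.0253) = 1.1410 / 0.9747 ≈ 1.17% per month.

Separation rate ≈ 1.17% per month.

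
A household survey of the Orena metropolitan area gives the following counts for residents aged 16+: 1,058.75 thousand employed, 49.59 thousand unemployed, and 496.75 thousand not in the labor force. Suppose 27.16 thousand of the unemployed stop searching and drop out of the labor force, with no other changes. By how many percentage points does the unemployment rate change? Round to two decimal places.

Initially, labor force = 1,058.75 + 49.59 = 1,108.34 thousand, so u = 49.59/1,108.34 = 4.47%.
After the change, unemployed and labor force both fall by 27.16 → E = 1,058.75, U = 22.43, labor force = 1,081.18 thousand.
New unemployment rate = 22.43 / 1,081.18 = 2.07%.
Change = 2.07% − 4.47% = −2.40 percentage points.

The unemployment rate changes by −2.40 percentage points.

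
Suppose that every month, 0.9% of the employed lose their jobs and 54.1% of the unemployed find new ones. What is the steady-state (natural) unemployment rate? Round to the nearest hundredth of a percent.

Steady-state unemployment rate ≈ 1.64%.

At steady state the flows balance: s·E = f·U, so U/(E+U) = s/(s+f).
u* = 0.9 / (0.9 + 54.1) = 0.9 / 55.00 = 1.64%.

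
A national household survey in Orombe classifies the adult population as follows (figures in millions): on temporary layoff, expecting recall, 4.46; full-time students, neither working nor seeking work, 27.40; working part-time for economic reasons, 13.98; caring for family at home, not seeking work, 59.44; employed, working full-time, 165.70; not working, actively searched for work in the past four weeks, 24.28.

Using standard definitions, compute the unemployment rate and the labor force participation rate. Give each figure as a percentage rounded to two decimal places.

Employed = 13.98 + 165.70 = 179.68 million (anyone who worked, including part-time for economic reasons, counts as employed).
Unemployed = 4.46 + 24.28 = 28.74 million (jobless and actively searching, or on temporary layoff).
Labor force = 179.68 + 28.74 = 208.42 million.
Not in labor force = 27.40 + 59.44 = 86.84 million (those not working and not actively searching are outside the labor force).
Civilian working-age population = 208.42 + 86.84 = 295.26 million.
Unemployment rate = 28.74 / 208.42 = 13.79%.
Labor force participation rate = 208.42 / 295.26 = 70.59%.

Unemployment rate ≈ 13.79%; labor force participation rate ≈ 70.59%.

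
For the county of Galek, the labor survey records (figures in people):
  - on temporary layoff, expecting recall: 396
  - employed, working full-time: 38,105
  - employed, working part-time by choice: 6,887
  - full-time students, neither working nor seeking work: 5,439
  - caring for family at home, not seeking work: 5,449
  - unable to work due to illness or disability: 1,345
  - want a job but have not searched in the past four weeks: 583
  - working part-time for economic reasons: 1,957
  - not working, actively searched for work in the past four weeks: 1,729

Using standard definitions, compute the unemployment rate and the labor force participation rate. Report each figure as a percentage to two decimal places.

Employed = 38,105 + 6,887 + 1,957 = 46,949 (anyone who worked, including part-time for economic reasons, counts as employed).
Unemployed = 396 + 1,729 = 2,125 (jobless and actively searching, or on temporary layoff).
Labor force = 46,949 + 2,125 = 49,074.
Not in labor force = 5,439 + 5,449 + 1,345 + 583 = 12,816 (those not working and not actively searching are outside the labor force — including those who want a job but have given up searching).
Civilian working-age population = 49,074 + 12,816 = 61,890.
Unemployment rate = 2,125 / 49,074 = 4.33%.
Labor force participation rate = 49,074 / 61,890 = 79.29%.

Unemployment rate ≈ 4.33%; labor force participation rate ≈ 79.29%.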